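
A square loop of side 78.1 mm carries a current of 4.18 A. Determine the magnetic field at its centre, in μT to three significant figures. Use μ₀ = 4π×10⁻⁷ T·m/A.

B ≈ 60.6 μT

Each side is a finite straight segment at perpendicular distance d = a/(2 tan(π/4)) = 0.03905 m from the centre, with end-angles ±π/4.
One side contributes B₁ = (μ₀I/4πd)·2 sin(π/4) = 1.51×10⁻⁵ T.
All 4 sides add in the same direction: B = 4 × 1.51×10⁻⁵ = 6.06×10⁻⁵ T.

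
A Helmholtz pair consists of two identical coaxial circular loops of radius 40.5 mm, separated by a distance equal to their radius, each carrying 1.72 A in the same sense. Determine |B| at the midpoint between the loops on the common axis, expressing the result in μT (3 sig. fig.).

Each loop contributes B = μ₀IR²/[2(R²+z²)^(3/2)] on the axis, with z measured from that loop.
Loop 1 (z = 0.02025 m): B₁ = 1.91×10⁻⁵ T. Loop 2 (z = 0.02025 m): B₂ = 1.91×10⁻⁵ T.
The fields add: B = B₁ + B₂ = 3.82×10⁻⁵ T.

B ≈ 38.2 μT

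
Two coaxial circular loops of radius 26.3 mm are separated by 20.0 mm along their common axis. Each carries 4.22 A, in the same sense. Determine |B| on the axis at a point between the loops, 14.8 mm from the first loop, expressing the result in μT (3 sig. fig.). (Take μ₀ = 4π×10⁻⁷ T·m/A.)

Each loop contributes B = μ₀IR²/[2(R²+z²)^(3/2)] on the axis, with z measured from that loop.
Loop 1 (z = 0.0148 m): B₁ = 6.67×10⁻⁵ T. Loop 2 (z = 0.0052 m): B₂ = 9.52×10⁻⁵ T.
The fields add: B = B₁ + B₂ = 1.62×10⁻⁴ T.

B ≈ 162 μT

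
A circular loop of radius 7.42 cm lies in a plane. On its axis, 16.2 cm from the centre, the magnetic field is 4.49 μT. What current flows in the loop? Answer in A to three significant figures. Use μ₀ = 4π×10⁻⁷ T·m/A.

I ≈ 7.34 A

On the axis of a loop, B = μ₀IR²/[2(R²+z²)^(3/2)], so I = 2B(R²+z²)^(3/2)/(μ₀R²).
R² + z² = 0.005506 + 0.02624 = 0.03175 m²; raised to 3/2 gives 5.66×10⁻³ m³.
I = 2 × 4.49×10⁻⁶ × 5.66×10⁻³ / (1.26×10⁻⁶ × 0.005506) = 7.34 A.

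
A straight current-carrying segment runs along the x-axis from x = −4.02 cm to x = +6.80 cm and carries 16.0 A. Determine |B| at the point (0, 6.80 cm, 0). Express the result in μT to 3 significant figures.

B ≈ 28.6 μT

For a finite straight segment, B = (μ₀I/4πd)(sinθ₁ + sinθ₂), where θ₁, θ₂ are the angles from the perpendicular to each end.
The perpendicular distance is d = 0.068 m; the end-offsets along the wire are a = 0.0402 m and b = 0.068 m.
sinθ₁ = 0.0402/√(0.0402²+0.068²) = 0.5089; sinθ₂ = 0.068/√(0.068²+0.068²) = 0.7071.
B = (4π×10⁻⁷ × 16.0) / (4π × 0.068) × (0.5089 + 0.7071) = 2.86×10⁻⁵ T.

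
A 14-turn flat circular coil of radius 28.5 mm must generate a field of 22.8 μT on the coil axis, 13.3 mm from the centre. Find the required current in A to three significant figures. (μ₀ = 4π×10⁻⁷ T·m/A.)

For an N-turn coil, B = Nμ₀IR²/[2(R²+z²)^(3/2)] with R = 0.0285 m, z = 0.0133 m, so I = 2B(R²+z²)^(3/2)/(Nμ₀R²) = 2 × 2.28×10⁻⁵ × 3.11×10⁻⁵ / (14 × 4π×10⁻⁷ × 0.0008123) = 9.93×10⁻² A.

I ≈ 0.0993 A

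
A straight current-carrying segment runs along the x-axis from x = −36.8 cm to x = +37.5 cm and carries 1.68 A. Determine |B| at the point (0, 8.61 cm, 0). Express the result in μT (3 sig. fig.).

For a finite straight segment, B = (μ₀I/4πd)(sinθ₁ + sinθ₂), where θ₁, θ₂ are the angles from the perpendicular to each end.
The perpendicular distance is d = 0.0861 m; the end-offsets along the wire are a = 0.368 m and b = 0.375 m.
sinθ₁ = 0.368/√(0.368²+0.0861²) = 0.9737; sinθ₂ = 0.375/√(0.375²+0.0861²) = 0.9746.
B = (4π×10⁻⁷ × 1.68) / (4π × 0.0861) × (0.9737 + 0.9746) = 3.80×10⁻⁶ T.

B ≈ 3.80 μT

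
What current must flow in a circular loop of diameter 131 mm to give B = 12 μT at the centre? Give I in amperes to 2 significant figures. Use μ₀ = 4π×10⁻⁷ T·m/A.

At the centre of a circular loop B = μ₀I/(2R), so I = 2RB/μ₀.
With R = 0.0655 m, I = 2 × 0.0655 × 1.20×10⁻⁵ / (4π×10⁻⁷) = 1.25 A.

I ≈ 1.3 A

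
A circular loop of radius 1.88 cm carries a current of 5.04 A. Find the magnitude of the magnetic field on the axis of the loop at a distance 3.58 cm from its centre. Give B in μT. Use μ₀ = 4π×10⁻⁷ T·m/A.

On the axis of a circular loop, B = μ₀IR² / [2(R²+z²)^(3/2)].
R² + z² = (0.0188)² + (0.0358)² = 0.001635 m², and (R²+z²)^(3/2) = 6.61×10⁻⁵ m³.
B = (4π×10⁻⁷ × 5.04 × 0.0003534) / (2 × 6.61×10⁻⁵) = 1.69×10⁻⁵ T.

B ≈ 16.9 μT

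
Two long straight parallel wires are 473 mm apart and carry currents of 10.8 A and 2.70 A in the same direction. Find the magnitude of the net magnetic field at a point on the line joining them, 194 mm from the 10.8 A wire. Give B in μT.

B ≈ 9.20 μT

Each long wire gives B = μ₀I/(2πd). Distances are d₁ = 0.194 m and d₂ = 0.279 m.
B₁ = 1.11×10⁻⁵ T, B₂ = 1.94×10⁻⁶ T.
Between parallel currents the two contributions point in opposite directions, so they subtract. B = |B₁ − B₂| = |1.11×10⁻⁵ − 1.94×10⁻⁶| = 9.20×10⁻⁶ T.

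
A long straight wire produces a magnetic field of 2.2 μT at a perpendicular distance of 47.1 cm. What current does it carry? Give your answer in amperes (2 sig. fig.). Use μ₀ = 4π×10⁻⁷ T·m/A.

I ≈ 5.2 A

For a long straight wire B = μ₀I/(2πd), so I = 2πdB/μ₀.
I = 2π × 0.471 × 2.20×10⁻⁶ / (4π×10⁻⁷) = 5.18 A.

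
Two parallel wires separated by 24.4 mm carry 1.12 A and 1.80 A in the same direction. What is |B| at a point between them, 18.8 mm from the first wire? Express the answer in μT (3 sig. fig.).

Each long wire gives B = μ₀I/(2πd). Distances are d₁ = 0.0188 m and d₂ = 0.0056 m.
B₁ = 1.19×10⁻⁵ T, B₂ = 6.43×10⁻⁵ T.
Between parallel currents the two contributions point in opposite directions, so they subtract. B = |B₁ − B₂| = |1.19×10⁻⁵ − 6.43×10⁻⁵| = 5.24×10⁻⁵ T.

B ≈ 52.4 μT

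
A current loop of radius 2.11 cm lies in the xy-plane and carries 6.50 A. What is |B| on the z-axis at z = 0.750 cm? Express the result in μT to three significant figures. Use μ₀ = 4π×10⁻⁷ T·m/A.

On the axis of a circular loop, B = μ₀IR² / [2(R²+z²)^(3/2)].
R² + z² = (0.0211)² + (0.0075)² = 0.0005015 m², and (R²+z²)^(3/2) = 1.12×10⁻⁵ m³.
B = (4π×10⁻⁷ × 6.50 × 0.0004452) / (2 × 1.12×10⁻⁵) = 1.62×10⁻⁴ T.

B ≈ 162 μT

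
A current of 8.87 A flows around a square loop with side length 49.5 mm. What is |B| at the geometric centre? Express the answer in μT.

Each side is a finite straight segment at perpendicular distance d = a/(2 tan(π/4)) = 0.02475 m from the centre, with end-angles ±π/4.
One side contributes B₁ = (μ₀I/4πd)·2 sin(π/4) = 5.07×10⁻⁵ T.
All 4 sides add in the same direction: B = 4 × 5.07×10⁻⁵ = 2.03×10⁻⁴ T.

B ≈ 203 μT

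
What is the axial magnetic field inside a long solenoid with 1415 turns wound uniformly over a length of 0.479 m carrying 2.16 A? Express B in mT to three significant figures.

B ≈ 8.02 mT

Inside a long solenoid, B = μ₀nI with n = 2954 turns/m.
B = 4π×10⁻⁷ × 2954 × 2.16 = 8.02×10⁻³ T.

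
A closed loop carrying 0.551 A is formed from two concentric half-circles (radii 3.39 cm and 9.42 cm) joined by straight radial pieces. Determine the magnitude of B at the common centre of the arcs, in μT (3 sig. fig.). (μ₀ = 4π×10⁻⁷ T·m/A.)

The radial connectors point toward the centre, so dl × r̂ = 0 and they contribute nothing.
Each semicircle gives μ₀I/(4R): inner arc 5.11×10⁻⁶ T, outer arc 1.84×10⁻⁶ T.
The two arcs carry current in opposite angular senses, so their fields oppose: B = |5.11×10⁻⁶ − 1.84×10⁻⁶| = 3.27×10⁻⁶ T.

B ≈ 3.27 μT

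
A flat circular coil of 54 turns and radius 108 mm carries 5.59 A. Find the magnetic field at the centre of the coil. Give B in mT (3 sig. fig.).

For an N-turn flat coil, B = Nμ₀I/(2R) with R = 0.108 m.
B = 54 × 3.25×10⁻⁵ T = 1.76×10⁻³ T.

B ≈ 1.76 mT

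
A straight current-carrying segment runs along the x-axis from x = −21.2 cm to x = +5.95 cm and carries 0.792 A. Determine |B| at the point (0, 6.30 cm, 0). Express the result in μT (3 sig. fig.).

For a finite straight segment, B = (μ₀I/4πd)(sinθ₁ + sinθ₂), where θ₁, θ₂ are the angles from the perpendicular to each end.
The perpendicular distance is d = 0.063 m; the end-offsets along the wire are a = 0.212 m and b = 0.0595 m.
sinθ₁ = 0.212/√(0.212²+0.063²) = 0.9586; sinθ₂ = 0.0595/√(0.0595²+0.063²) = 0.6866.
B = (4π×10⁻⁷ × 0.792) / (4π × 0.063) × (0.9586 + 0.6866) = 2.07×10⁻⁶ T.

B ≈ 2.07 μT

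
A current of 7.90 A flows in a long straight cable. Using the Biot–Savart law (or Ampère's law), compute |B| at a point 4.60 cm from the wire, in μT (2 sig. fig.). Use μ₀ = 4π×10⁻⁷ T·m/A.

For an infinitely long straight wire, B = μ₀I/(2πd).
B = (4π×10⁻⁷ × 7.90) / (2π × 0.046) = 3.43×10⁻⁵ T.

B ≈ 34 μT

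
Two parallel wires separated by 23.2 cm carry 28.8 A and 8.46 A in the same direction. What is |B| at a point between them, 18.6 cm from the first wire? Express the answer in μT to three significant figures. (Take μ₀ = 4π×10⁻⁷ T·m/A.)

Each long wire gives B = μ₀I/(2πd). Distances are d₁ = 0.186 m and d₂ = 0.046 m.
B₁ = 3.10×10⁻⁵ T, B₂ = 3.68×10⁻⁵ T.
Between parallel currents the two contributions point in opposite directions, so they subtract. B = |B₁ − B₂| = |3.10×10⁻⁵ − 3.68×10⁻⁵| = 5.81×10⁻⁶ T.

B ≈ 5.81 μT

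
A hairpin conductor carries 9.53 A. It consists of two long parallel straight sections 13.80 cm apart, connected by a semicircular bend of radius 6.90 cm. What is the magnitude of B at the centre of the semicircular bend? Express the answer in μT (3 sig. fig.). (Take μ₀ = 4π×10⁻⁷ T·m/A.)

The semicircular arc contributes B_arc = μ₀I·π/(4πR) = μ₀I/(4R) = 4.34×10⁻⁵ T.
Each semi-infinite lead is at perpendicular distance R = 0.069 m from the centre, with the perpendicular foot at its near end, so it contributes μ₀I/(4πR); both point the same way, together 2.76×10⁻⁵ T.
Arc and leads all point the same direction: B = 4.34×10⁻⁵ + 2.76×10⁻⁵ = 7.10×10⁻⁵ T.

B ≈ 71.0 μT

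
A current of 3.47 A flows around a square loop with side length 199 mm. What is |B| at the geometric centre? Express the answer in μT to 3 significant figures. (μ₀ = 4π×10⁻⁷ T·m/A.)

Each side is a finite straight segment at perpendicular distance d = a/(2 tan(π/4)) = 0.0995 m from the centre, with end-angles ±π/4.
One side contributes B₁ = (μ₀I/4πd)·2 sin(π/4) = 4.93×10⁻⁶ T.
All 4 sides add in the same direction: B = 4 × 4.93×10⁻⁶ = 1.97×10⁻⁵ T.

B ≈ 19.7 μT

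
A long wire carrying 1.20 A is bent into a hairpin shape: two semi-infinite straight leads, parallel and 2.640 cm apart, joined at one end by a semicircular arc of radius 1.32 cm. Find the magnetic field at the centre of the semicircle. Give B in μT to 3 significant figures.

The semicircular arc contributes B_arc = μ₀I·π/(4πR) = μ₀I/(4R) = 2.86×10⁻⁵ T.
Each semi-infinite lead is at perpendicular distance R = 0.0132 m from the centre, with the perpendicular foot at its near end, so it contributes μ₀I/(4πR); both point the same way, together 1.82×10⁻⁵ T.
Arc and leads all point the same direction: B = 2.86×10⁻⁵ + 1.82×10⁻⁵ = 4.67×10⁻⁵ T.

B ≈ 46.7 μT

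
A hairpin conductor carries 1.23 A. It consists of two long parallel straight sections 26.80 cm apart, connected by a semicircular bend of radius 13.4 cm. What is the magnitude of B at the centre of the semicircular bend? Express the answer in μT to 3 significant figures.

The semicircular arc contributes B_arc = μ₀I·π/(4πR) = μ₀I/(4R) = 2.88×10⁻⁶ T.
Each semi-infinite lead is at perpendicular distance R = 0.134 m from the centre, with the perpendicular foot at its near end, so it contributes μ₀I/(4πR); both point the same way, together 1.84×10⁻⁶ T.
Arc and leads all point the same direction: B = 2.88×10⁻⁶ + 1.84×10⁻⁶ = 4.72×10⁻⁶ T.

B ≈ 4.72 μT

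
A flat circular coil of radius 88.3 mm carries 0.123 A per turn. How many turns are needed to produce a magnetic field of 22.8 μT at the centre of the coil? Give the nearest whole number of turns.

N = 26

For an N-turn coil, B = Nμ₀I/(2R). A single turn gives B₁ = 8.75×10⁻⁷ T with R = 0.0883 m.
N = B/B₁ = 2.28×10⁻⁵ / 8.75×10⁻⁷ = 26.05.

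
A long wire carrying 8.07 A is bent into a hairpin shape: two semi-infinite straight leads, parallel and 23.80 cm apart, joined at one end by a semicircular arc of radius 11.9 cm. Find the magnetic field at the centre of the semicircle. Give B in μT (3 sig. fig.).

B ≈ 34.9 μT

The semicircular arc contributes B_arc = μ₀I·π/(4πR) = μ₀I/(4R) = 2.13×10⁻⁵ T.
Each semi-infinite lead is at perpendicular distance R = 0.119 m from the centre, with the perpendicular foot at its near end, so it contributes μ₀I/(4πR); both point the same way, together 1.36×10⁻⁵ T.
Arc and leads all point the same direction: B = 2.13×10⁻⁵ + 1.36×10⁻⁵ = 3.49×10⁻⁵ T.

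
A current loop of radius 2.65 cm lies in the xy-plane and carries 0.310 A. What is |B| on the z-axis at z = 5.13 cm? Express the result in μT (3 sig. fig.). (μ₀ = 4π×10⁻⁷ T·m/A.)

B ≈ 0.711 μT

On the axis of a circular loop, B = μ₀IR² / [2(R²+z²)^(3/2)].
R² + z² = (0.0265)² + (0.0513)² = 0.003334 m², and (R²+z²)^(3/2) = 1.93×10⁻⁴ m³.
B = (4π×10⁻⁷ × 0.310 × 0.0007022) / (2 × 1.93×10⁻⁴) = 7.11×10⁻⁷ T.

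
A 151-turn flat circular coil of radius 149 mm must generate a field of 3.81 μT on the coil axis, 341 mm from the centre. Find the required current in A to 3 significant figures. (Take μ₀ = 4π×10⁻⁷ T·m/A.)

For an N-turn coil, B = Nμ₀IR²/[2(R²+z²)^(3/2)] with R = 0.149 m, z = 0.341 m, so I = 2B(R²+z²)^(3/2)/(Nμ₀R²) = 2 × 3.81×10⁻⁶ × 5.15×10⁻² / (151 × 4π×10⁻⁷ × 0.0222) = 9.32×10⁻² A.

I ≈ 0.0932 A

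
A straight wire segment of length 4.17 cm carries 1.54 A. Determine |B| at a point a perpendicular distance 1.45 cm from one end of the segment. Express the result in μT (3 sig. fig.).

For a finite straight segment, B = (μ₀I/4πd)(sinθ₁ + sinθ₂), where θ₁, θ₂ are the angles from the perpendicular to each end.
The perpendicular foot is at one end, so the two end-offsets along the wire are 0 and L = 0.0417 m.
sinθ₁ = 0/√(0²+0.0145²) = 0.0000; sinθ₂ = 0.0417/√(0.0417²+0.0145²) = 0.9445.
B = (4π×10⁻⁷ × 1.54) / (4π × 0.0145) × (0.0000 + 0.9445) = 1.00×10⁻⁵ T.

B ≈ 10.0 μT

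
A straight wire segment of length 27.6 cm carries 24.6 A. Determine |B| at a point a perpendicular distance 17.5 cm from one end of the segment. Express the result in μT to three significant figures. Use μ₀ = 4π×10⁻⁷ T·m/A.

For a finite straight segment, B = (μ₀I/4πd)(sinθ₁ + sinθ₂), where θ₁, θ₂ are the angles from the perpendicular to each end.
The perpendicular foot is at one end, so the two end-offsets along the wire are 0 and L = 0.276 m.
sinθ₁ = 0/√(0²+0.175²) = 0.0000; sinθ₂ = 0.276/√(0.276²+0.175²) = 0.8445.
B = (4π×10⁻⁷ × 24.6) / (4π × 0.175) × (0.0000 + 0.8445) = 1.19×10⁻⁵ T.

B ≈ 11.9 μT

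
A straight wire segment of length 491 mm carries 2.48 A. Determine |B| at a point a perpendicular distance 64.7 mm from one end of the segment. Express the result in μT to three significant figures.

B ≈ 3.80 μT

For a finite straight segment, B = (μ₀I/4πd)(sinθ₁ + sinθ₂), where θ₁, θ₂ are the angles from the perpendicular to each end.
The perpendicular foot is at one end, so the two end-offsets along the wire are 0 and L = 0.491 m.
sinθ₁ = 0/√(0²+0.0647²) = 0.0000; sinθ₂ = 0.491/√(0.491²+0.0647²) = 0.9914.
B = (4π×10⁻⁷ × 2.48) / (4π × 0.0647) × (0.0000 + 0.9914) = 3.80×10⁻⁶ T.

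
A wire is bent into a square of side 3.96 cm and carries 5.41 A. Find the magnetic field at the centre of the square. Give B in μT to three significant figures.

Each side is a finite straight segment at perpendicular distance d = a/(2 tan(π/4)) = 0.0198 m from the centre, with end-angles ±π/4.
One side contributes B₁ = (μ₀I/4πd)·2 sin(π/4) = 3.86×10⁻⁵ T.
All 4 sides add in the same direction: B = 4 × 3.86×10⁻⁵ = 1.55×10⁻⁴ T.

B ≈ 155 μT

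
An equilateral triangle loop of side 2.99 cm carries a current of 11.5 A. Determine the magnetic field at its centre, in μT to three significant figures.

B ≈ 692 μT

Each side is a finite straight segment at perpendicular distance d = a/(2 tan(π/3)) = 0.008631 m from the centre, with end-angles ±π/3.
One side contributes B₁ = (μ₀I/4πd)·2 sin(π/3) = 2.31×10⁻⁴ T.
All 3 sides add in the same direction: B = 3 × 2.31×10⁻⁴ = 6.92×10⁻⁴ T.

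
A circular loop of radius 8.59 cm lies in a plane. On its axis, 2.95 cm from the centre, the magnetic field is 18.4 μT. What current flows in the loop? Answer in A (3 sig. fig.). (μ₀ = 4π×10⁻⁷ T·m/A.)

On the axis of a loop, B = μ₀IR²/[2(R²+z²)^(3/2)], so I = 2B(R²+z²)^(3/2)/(μ₀R²).
R² + z² = 0.007379 + 0.0008703 = 0.008249 m²; raised to 3/2 gives 7.49×10⁻⁴ m³.
I = 2 × 1.84×10⁻⁵ × 7.49×10⁻⁴ / (1.26×10⁻⁶ × 0.007379) = 2.97 A.

I ≈ 2.97 A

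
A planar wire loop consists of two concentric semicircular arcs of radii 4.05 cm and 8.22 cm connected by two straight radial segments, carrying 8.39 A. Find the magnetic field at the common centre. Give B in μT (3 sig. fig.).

B ≈ 33.0 μT

The radial connectors point toward the centre, so dl × r̂ = 0 and they contribute nothing.
Each semicircle gives μ₀I/(4R): inner arc 6.51×10⁻⁵ T, outer arc 3.21×10⁻⁵ T.
The two arcs carry current in opposite angular senses, so their fields oppose: B = |6.51×10⁻⁵ − 3.21×10⁻⁵| = 3.30×10⁻⁵ T.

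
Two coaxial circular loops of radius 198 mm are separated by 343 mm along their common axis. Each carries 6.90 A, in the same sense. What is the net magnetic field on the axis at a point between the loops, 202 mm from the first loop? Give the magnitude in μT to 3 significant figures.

B ≈ 19.3 μT

Each loop contributes B = μ₀IR²/[2(R²+z²)^(3/2)] on the axis, with z measured from that loop.
Loop 1 (z = 0.202 m): B₁ = 7.51×10⁻⁶ T. Loop 2 (z = 0.141 m): B₂ = 1.18×10⁻⁵ T.
The fields add: B = B₁ + B₂ = 1.93×10⁻⁵ T.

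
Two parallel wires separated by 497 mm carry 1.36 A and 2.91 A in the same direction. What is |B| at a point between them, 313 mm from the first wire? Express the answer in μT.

B ≈ 2.29 μT

Each long wire gives B = μ₀I/(2πd). Distances are d₁ = 0.313 m and d₂ = 0.184 m.
B₁ = 8.69×10⁻⁷ T, B₂ = 3.16×10⁻⁶ T.
Between parallel currents the two contributions point in opposite directions, so they subtract. B = |B₁ − B₂| = |8.69×10⁻⁷ − 3.16×10⁻⁶| = 2.29×10⁻⁶ T.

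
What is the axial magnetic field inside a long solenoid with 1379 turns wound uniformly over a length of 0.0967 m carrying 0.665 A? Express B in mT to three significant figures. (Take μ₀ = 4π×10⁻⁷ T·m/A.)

Inside a long solenoid, B = μ₀nI with n = 1.426×10⁴ turns/m.
B = 4π×10⁻⁷ × 1.426×10⁴ × 0.665 = 1.19×10⁻² T.

B ≈ 11.9 mT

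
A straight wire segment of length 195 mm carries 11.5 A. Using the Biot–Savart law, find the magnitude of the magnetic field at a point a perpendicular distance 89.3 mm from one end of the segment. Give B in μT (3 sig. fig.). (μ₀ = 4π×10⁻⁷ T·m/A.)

For a finite straight segment, B = (μ₀I/4πd)(sinθ₁ + sinθ₂), where θ₁, θ₂ are the angles from the perpendicular to each end.
The perpendicular foot is at one end, so the two end-offsets along the wire are 0 and L = 0.195 m.
sinθ₁ = 0/√(0²+0.0893²) = 0.0000; sinθ₂ = 0.195/√(0.195²+0.0893²) = 0.9092.
B = (4π×10⁻⁷ × 11.5) / (4π × 0.0893) × (0.0000 + 0.9092) = 1.17×10⁻⁵ T.

B ≈ 11.7 μT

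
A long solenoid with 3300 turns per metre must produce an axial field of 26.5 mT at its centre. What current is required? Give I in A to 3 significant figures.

I ≈ 6.39 A

Inside a long solenoid B = μ₀nI with n = 3300 m⁻¹, so I = B/(μ₀n).
I = 2.65×10⁻² / (4π×10⁻⁷ × 3300) = 6.39 A.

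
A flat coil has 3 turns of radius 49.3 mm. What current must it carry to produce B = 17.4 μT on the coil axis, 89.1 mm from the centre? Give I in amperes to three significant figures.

For an N-turn coil, B = Nμ₀IR²/[2(R²+z²)^(3/2)] with R = 0.0493 m, z = 0.0891 m, so I = 2B(R²+z²)^(3/2)/(Nμ₀R²) = 2 × 1.74×10⁻⁵ × 1.06×10⁻³ / (3 × 4π×10⁻⁷ × 0.00243) = 4.01 A.

I ≈ 4.01 A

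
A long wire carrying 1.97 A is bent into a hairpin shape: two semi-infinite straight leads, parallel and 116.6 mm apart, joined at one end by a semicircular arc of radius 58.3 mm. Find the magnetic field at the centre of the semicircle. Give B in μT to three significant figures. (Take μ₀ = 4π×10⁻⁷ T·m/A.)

B ≈ 17.4 μT

The semicircular arc contributes B_arc = μ₀I·π/(4πR) = μ₀I/(4R) = 1.06×10⁻⁵ T.
Each semi-infinite lead is at perpendicular distance R = 0.0583 m from the centre, with the perpendicular foot at its near end, so it contributes μ₀I/(4πR); both point the same way, together 6.76×10⁻⁶ T.
Arc and leads all point the same direction: B = 1.06×10⁻⁵ + 6.76×10⁻⁶ = 1.74×10⁻⁵ T.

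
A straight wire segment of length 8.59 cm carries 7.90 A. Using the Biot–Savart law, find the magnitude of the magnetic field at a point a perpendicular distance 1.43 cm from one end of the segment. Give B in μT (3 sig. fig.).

For a finite straight segment, B = (μ₀I/4πd)(sinθ₁ + sinθ₂), where θ₁, θ₂ are the angles from the perpendicular to each end.
The perpendicular foot is at one end, so the two end-offsets along the wire are 0 and L = 0.0859 m.
sinθ₁ = 0/√(0²+0.0143²) = 0.0000; sinθ₂ = 0.0859/√(0.0859²+0.0143²) = 0.9864.
B = (4π×10⁻⁷ × 7.90) / (4π × 0.0143) × (0.0000 + 0.9864) = 5.45×10⁻⁵ T.

B ≈ 54.5 μT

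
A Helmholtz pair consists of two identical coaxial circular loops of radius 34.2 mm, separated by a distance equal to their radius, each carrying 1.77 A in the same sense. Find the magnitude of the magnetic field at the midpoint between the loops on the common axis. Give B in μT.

B ≈ 46.5 μT

Each loop contributes B = μ₀IR²/[2(R²+z²)^(3/2)] on the axis, with z measured from that loop.
Loop 1 (z = 0.0171 m): B₁ = 2.33×10⁻⁵ T. Loop 2 (z = 0.0171 m): B₂ = 2.33×10⁻⁵ T.
The fields add: B = B₁ + B₂ = 4.65×10⁻⁵ T.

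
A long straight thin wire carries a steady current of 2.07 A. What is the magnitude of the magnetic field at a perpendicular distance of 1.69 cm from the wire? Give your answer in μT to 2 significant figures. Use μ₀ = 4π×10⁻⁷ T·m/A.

B ≈ 24 μT

For an infinitely long straight wire, B = μ₀I/(2πd).
B = (4π×10⁻⁷ × 2.07) / (2π × 0.0169) = 2.45×10⁻⁵ T.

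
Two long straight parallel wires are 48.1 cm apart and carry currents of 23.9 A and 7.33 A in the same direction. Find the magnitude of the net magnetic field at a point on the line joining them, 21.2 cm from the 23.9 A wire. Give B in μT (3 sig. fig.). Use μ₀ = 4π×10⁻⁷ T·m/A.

B ≈ 17.1 μT

Each long wire gives B = μ₀I/(2πd). Distances are d₁ = 0.212 m and d₂ = 0.269 m.
B₁ = 2.25×10⁻⁵ T, B₂ = 5.45×10⁻⁶ T.
Between parallel currents the two contributions point in opposite directions, so they subtract. B = |B₁ − B₂| = |2.25×10⁻⁵ − 5.45×10⁻⁶| = 1.71×10⁻⁵ T.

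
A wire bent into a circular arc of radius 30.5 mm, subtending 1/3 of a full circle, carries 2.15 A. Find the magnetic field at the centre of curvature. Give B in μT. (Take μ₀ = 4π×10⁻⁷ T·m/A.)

B ≈ 14.8 μT

The Biot–Savart field of a circular arc at its centre is B = μ₀Iφ/(4πR), with φ = 2.094 rad.
B = (4π×10⁻⁷ × 2.15 × 2.094) / (4π × 0.0305) = 1.48×10⁻⁵ T.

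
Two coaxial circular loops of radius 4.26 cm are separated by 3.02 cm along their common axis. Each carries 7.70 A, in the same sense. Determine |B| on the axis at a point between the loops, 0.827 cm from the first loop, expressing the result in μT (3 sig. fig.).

B ≈ 187 μT

Each loop contributes B = μ₀IR²/[2(R²+z²)^(3/2)] on the axis, with z measured from that loop.
Loop 1 (z = 0.00827 m): B₁ = 1.07×10⁻⁴ T. Loop 2 (z = 0.02193 m): B₂ = 7.98×10⁻⁵ T.
The fields add: B = B₁ + B₂ = 1.87×10⁻⁴ T.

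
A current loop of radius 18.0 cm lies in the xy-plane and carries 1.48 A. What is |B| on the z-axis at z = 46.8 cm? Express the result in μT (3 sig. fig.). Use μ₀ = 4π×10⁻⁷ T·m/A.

On the axis of a circular loop, B = μ₀IR² / [2(R²+z²)^(3/2)].
R² + z² = (0.18)² + (0.468)² = 0.2514 m², and (R²+z²)^(3/2) = 0.126 m³.
B = (4π×10⁻⁷ × 1.48 × 0.0324) / (2 × 0.126) = 2.39×10⁻⁷ T.

B ≈ 0.239 μT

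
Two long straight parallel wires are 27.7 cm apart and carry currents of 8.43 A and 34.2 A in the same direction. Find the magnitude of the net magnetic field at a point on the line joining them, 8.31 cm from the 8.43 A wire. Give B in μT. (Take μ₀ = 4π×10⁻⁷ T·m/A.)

Each long wire gives B = μ₀I/(2πd). Distances are d₁ = 0.0831 m and d₂ = 0.1939 m.
B₁ = 2.03×10⁻⁵ T, B₂ = 3.53×10⁻⁵ T.
Between parallel currents the two contributions point in opposite directions, so they subtract. B = |B₁ − B₂| = |2.03×10⁻⁵ − 3.53×10⁻⁵| = 1.50×10⁻⁵ T.

B ≈ 15.0 μT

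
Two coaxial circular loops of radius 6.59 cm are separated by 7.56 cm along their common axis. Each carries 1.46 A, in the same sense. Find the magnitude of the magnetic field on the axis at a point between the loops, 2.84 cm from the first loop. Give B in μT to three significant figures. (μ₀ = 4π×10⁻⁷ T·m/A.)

Each loop contributes B = μ₀IR²/[2(R²+z²)^(3/2)] on the axis, with z measured from that loop.
Loop 1 (z = 0.0284 m): B₁ = 1.08×10⁻⁵ T. Loop 2 (z = 0.0472 m): B₂ = 7.48×10⁻⁶ T.
The fields add: B = B₁ + B₂ = 1.83×10⁻⁵ T.

B ≈ 18.3 μT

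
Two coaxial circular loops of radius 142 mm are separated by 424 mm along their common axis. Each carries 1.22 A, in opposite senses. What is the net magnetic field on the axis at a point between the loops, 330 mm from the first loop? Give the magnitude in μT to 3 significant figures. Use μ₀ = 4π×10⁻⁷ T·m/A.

B ≈ 2.80 μT

Each loop contributes B = μ₀IR²/[2(R²+z²)^(3/2)] on the axis, with z measured from that loop.
Loop 1 (z = 0.33 m): B₁ = 3.33×10⁻⁷ T. Loop 2 (z = 0.094 m): B₂ = 3.13×10⁻⁶ T.
The fields oppose: B = |B₁ − B₂| = 2.80×10⁻⁶ T.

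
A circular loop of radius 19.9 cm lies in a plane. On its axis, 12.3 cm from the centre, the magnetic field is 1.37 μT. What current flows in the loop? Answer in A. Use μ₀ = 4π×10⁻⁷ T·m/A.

On the axis of a loop, B = μ₀IR²/[2(R²+z²)^(3/2)], so I = 2B(R²+z²)^(3/2)/(μ₀R²).
R² + z² = 0.0396 + 0.01513 = 0.05473 m²; raised to 3/2 gives 1.28×10⁻² m³.
I = 2 × 1.37×10⁻⁶ × 1.28×10⁻² / (1.26×10⁻⁶ × 0.0396) = 0.705 A.

I ≈ 0.705 A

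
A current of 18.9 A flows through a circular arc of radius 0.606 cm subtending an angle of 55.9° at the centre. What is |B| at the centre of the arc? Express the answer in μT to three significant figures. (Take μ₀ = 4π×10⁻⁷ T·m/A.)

B ≈ 304 μT

The Biot–Savart field of a circular arc at its centre is B = μ₀Iφ/(4πR), with φ = 0.9756 rad.
B = (4π×10⁻⁷ × 18.9 × 0.9756) / (4π × 0.00606) = 3.04×10⁻⁴ T.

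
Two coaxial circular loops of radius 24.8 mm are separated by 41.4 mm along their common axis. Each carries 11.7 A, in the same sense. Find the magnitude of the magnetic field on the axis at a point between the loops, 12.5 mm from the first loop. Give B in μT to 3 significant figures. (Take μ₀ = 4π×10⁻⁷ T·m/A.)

Each loop contributes B = μ₀IR²/[2(R²+z²)^(3/2)] on the axis, with z measured from that loop.
Loop 1 (z = 0.0125 m): B₁ = 2.11×10⁻⁴ T. Loop 2 (z = 0.0289 m): B₂ = 8.19×10⁻⁵ T.
The fields add: B = B₁ + B₂ = 2.93×10⁻⁴ T.

B ≈ 293 μT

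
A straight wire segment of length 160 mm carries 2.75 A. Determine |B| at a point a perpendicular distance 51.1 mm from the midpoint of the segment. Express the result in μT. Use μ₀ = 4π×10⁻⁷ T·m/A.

B ≈ 9.07 μT

For a finite straight segment, B = (μ₀I/4πd)(sinθ₁ + sinθ₂), where θ₁, θ₂ are the angles from the perpendicular to each end.
The perpendicular from the point meets the wire at its midpoint, so each end is L/2 = 0.08 m away along the wire.
sinθ₁ = 0.08/√(0.08²+0.0511²) = 0.8427; sinθ₂ = 0.08/√(0.08²+0.0511²) = 0.8427.
B = (4π×10⁻⁷ × 2.75) / (4π × 0.0511) × (0.8427 + 0.8427) = 9.07×10⁻⁶ T.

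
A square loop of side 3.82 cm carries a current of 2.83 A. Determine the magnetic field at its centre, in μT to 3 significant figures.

Each side is a finite straight segment at perpendicular distance d = a/(2 tan(π/4)) = 0.0191 m from the centre, with end-angles ±π/4.
One side contributes B₁ = (μ₀I/4πd)·2 sin(π/4) = 2.10×10⁻⁵ T.
All 4 sides add in the same direction: B = 4 × 2.10×10⁻⁵ = 8.38×10⁻⁵ T.

B ≈ 83.8 μT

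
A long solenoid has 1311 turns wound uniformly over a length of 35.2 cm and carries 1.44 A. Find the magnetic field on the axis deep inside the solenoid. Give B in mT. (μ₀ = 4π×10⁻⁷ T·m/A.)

Inside a long solenoid, B = μ₀nI with n = 3724 turns/m.
B = 4π×10⁻⁷ × 3724 × 1.44 = 6.74×10⁻³ T.

B ≈ 6.74 mT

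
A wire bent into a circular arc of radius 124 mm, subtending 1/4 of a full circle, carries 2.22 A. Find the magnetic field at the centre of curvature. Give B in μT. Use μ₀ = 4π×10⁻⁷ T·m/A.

B ≈ 2.81 μT

The Biot–Savart field of a circular arc at its centre is B = μ₀Iφ/(4πR), with φ = 1.571 rad.
B = (4π×10⁻⁷ × 2.22 × 1.571) / (4π × 0.124) = 2.81×10⁻⁶ T.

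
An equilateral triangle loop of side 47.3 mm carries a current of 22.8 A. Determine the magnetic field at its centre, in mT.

B ≈ 0.868 mT

Each side is a finite straight segment at perpendicular distance d = a/(2 tan(π/3)) = 0.01365 m from the centre, with end-angles ±π/3.
One side contributes B₁ = (μ₀I/4πd)·2 sin(π/3) = 2.89×10⁻⁴ T.
All 3 sides add in the same direction: B = 3 × 2.89×10⁻⁴ = 8.68×10⁻⁴ T.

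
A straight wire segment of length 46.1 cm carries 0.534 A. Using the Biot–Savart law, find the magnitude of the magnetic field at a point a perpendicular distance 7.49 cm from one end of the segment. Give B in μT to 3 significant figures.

For a finite straight segment, B = (μ₀I/4πd)(sinθ₁ + sinθ₂), where θ₁, θ₂ are the angles from the perpendicular to each end.
The perpendicular foot is at one end, so the two end-offsets along the wire are 0 and L = 0.461 m.
sinθ₁ = 0/√(0²+0.0749²) = 0.0000; sinθ₂ = 0.461/√(0.461²+0.0749²) = 0.9871.
B = (4π×10⁻⁷ × 0.534) / (4π × 0.0749) × (0.0000 + 0.9871) = 7.04×10⁻⁷ T.

B ≈ 0.704 μT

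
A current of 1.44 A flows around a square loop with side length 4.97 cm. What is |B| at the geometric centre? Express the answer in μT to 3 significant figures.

B ≈ 32.8 μT

Each side is a finite straight segment at perpendicular distance d = a/(2 tan(π/4)) = 0.02485 m from the centre, with end-angles ±π/4.
One side contributes B₁ = (μ₀I/4πd)·2 sin(π/4) = 8.20×10⁻⁶ T.
All 4 sides add in the same direction: B = 4 × 8.20×10⁻⁶ = 3.28×10⁻⁵ T.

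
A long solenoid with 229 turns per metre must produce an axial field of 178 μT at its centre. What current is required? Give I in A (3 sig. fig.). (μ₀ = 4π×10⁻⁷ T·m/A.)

Inside a long solenoid B = μ₀nI with n = 229 m⁻¹, so I = B/(μ₀n).
I = 1.78×10⁻⁴ / (4π×10⁻⁷ × 229) = 0.619 A.

I ≈ 0.619 A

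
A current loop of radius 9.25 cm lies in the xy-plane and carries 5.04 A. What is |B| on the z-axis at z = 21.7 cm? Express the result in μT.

B ≈ 2.06 μT

On the axis of a circular loop, B = μ₀IR² / [2(R²+z²)^(3/2)].
R² + z² = (0.0925)² + (0.217)² = 0.05565 m², and (R²+z²)^(3/2) = 1.31×10⁻² m³.
B = (4π×10⁻⁷ × 5.04 × 0.008556) / (2 × 1.31×10⁻²) = 2.06×10⁻⁶ T.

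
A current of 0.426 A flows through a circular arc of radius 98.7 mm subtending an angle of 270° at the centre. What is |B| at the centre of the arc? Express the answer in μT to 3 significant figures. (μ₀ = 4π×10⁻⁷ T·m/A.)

B ≈ 2.03 μT

The Biot–Savart field of a circular arc at its centre is B = μ₀Iφ/(4πR), with φ = 4.712 rad.
B = (4π×10⁻⁷ × 0.426 × 4.712) / (4π × 0.0987) = 2.03×10⁻⁶ T.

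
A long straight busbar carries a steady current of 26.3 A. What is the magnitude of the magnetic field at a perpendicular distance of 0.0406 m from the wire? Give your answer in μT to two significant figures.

B ≈ 130 μT

For an infinitely long straight wire, B = μ₀I/(2πd).
B = (4π×10⁻⁷ × 26.3) / (2π × 0.0406) = 1.30×10⁻⁴ T.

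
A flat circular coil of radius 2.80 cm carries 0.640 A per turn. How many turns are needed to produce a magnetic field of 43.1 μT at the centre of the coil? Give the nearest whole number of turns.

N = 3

For an N-turn coil, B = Nμ₀I/(2R). A single turn gives B₁ = 1.44×10⁻⁵ T with R = 0.028 m.
N = B/B₁ = 4.31×10⁻⁵ / 1.44×10⁻⁵ = 3.00.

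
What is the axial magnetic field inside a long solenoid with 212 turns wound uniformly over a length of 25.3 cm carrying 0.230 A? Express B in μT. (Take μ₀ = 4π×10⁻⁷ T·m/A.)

B ≈ 242 μT

Inside a long solenoid, B = μ₀nI with n = 837.9 turns/m.
B = 4π×10⁻⁷ × 837.9 × 0.230 = 2.42×10⁻⁴ T.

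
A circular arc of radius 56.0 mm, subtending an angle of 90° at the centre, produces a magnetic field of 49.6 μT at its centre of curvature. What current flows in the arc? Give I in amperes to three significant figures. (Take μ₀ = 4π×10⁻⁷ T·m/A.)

I ≈ 17.7 A

For a circular arc, B = μ₀Iφ/(4πR) with φ in radians; here φ = 1.571 rad.
So I = 4πRB/(μ₀φ) = 4π × 0.056 × 4.96×10⁻⁵ / (4π×10⁻⁷ × 1.571) = 17.7 A.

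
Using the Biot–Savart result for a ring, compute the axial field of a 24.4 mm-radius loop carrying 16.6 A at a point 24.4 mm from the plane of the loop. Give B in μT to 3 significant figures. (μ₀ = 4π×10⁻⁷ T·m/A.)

B ≈ 151 μT

On the axis of a circular loop, B = μ₀IR² / [2(R²+z²)^(3/2)].
R² + z² = (0.0244)² + (0.0244)² = 0.001191 m², and (R²+z²)^(3/2) = 4.11×10⁻⁵ m³.
B = (4π×10⁻⁷ × 16.6 × 0.0005954) / (2 × 4.11×10⁻⁵) = 1.51×10⁻⁴ T.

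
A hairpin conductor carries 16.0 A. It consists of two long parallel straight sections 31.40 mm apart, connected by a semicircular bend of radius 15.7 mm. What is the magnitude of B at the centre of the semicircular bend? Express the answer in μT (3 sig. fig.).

The semicircular arc contributes B_arc = μ₀I·π/(4πR) = μ₀I/(4R) = 3.20×10⁻⁴ T.
Each semi-infinite lead is at perpendicular distance R = 0.0157 m from the centre, with the perpendicular foot at its near end, so it contributes μ₀I/(4πR); both point the same way, together 2.04×10⁻⁴ T.
Arc and leads all point the same direction: B = 3.20×10⁻⁴ + 2.04×10⁻⁴ = 5.24×10⁻⁴ T.

B ≈ 524 μT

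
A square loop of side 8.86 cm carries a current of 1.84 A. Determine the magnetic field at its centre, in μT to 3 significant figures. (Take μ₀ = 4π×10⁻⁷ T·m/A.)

B ≈ 23.5 μT

Each side is a finite straight segment at perpendicular distance d = a/(2 tan(π/4)) = 0.0443 m from the centre, with end-angles ±π/4.
One side contributes B₁ = (μ₀I/4πd)·2 sin(π/4) = 5.87×10⁻⁶ T.
All 4 sides add in the same direction: B = 4 × 5.87×10⁻⁶ = 2.35×10⁻⁵ T.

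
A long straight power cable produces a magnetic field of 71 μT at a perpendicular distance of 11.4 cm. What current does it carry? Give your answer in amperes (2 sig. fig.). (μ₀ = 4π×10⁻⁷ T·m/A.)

For a long straight wire B = μ₀I/(2πd), so I = 2πdB/μ₀.
I = 2π × 0.114 × 7.10×10⁻⁵ / (4π×10⁻⁷) = 40.5 A.

I ≈ 40 A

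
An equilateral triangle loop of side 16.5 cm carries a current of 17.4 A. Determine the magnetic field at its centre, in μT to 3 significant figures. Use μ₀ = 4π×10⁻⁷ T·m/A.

B ≈ 190 μT

Each side is a finite straight segment at perpendicular distance d = a/(2 tan(π/3)) = 0.04763 m from the centre, with end-angles ±π/3.
One side contributes B₁ = (μ₀I/4πd)·2 sin(π/3) = 6.33×10⁻⁵ T.
All 3 sides add in the same direction: B = 3 × 6.33×10⁻⁵ = 1.90×10⁻⁴ T.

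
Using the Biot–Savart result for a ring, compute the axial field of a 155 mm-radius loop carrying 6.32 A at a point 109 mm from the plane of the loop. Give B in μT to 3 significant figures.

On the axis of a circular loop, B = μ₀IR² / [2(R²+z²)^(3/2)].
R² + z² = (0.155)² + (0.109)² = 0.03591 m², and (R²+z²)^(3/2) = 6.80×10⁻³ m³.
B = (4π×10⁻⁷ × 6.32 × 0.02403) / (2 × 6.80×10⁻³) = 1.40×10⁻⁵ T.

B ≈ 14.0 μT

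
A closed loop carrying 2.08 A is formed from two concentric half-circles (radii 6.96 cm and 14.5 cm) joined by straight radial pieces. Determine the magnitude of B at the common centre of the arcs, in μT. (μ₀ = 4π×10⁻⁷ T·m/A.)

B ≈ 4.88 μT

The radial connectors point toward the centre, so dl × r̂ = 0 and they contribute nothing.
Each semicircle gives μ₀I/(4R): inner arc 9.39×10⁻⁶ T, outer arc 4.51×10⁻⁶ T.
The two arcs carry current in opposite angular senses, so their fields oppose: B = |9.39×10⁻⁶ − 4.51×10⁻⁶| = 4.88×10⁻⁶ T.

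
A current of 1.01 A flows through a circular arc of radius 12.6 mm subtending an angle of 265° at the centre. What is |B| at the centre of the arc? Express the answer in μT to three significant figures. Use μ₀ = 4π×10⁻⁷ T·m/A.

The Biot–Savart field of a circular arc at its centre is B = μ₀Iφ/(4πR), with φ = 4.625 rad.
B = (4π×10⁻⁷ × 1.01 × 4.625) / (4π × 0.0126) = 3.71×10⁻⁵ T.

B ≈ 37.1 μT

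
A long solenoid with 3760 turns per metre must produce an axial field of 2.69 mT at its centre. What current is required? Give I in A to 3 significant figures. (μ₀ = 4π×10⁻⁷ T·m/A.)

Inside a long solenoid B = μ₀nI with n = 3760 m⁻¹, so I = B/(μ₀n).
I = 2.69×10⁻³ / (4π×10⁻⁷ × 3760) = 0.569 A.

I ≈ 0.569 A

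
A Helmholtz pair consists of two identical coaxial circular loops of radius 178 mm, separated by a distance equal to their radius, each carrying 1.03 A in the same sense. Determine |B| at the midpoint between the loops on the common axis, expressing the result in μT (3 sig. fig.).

Each loop contributes B = μ₀IR²/[2(R²+z²)^(3/2)] on the axis, with z measured from that loop.
Loop 1 (z = 0.089 m): B₁ = 2.60×10⁻⁶ T. Loop 2 (z = 0.089 m): B₂ = 2.60×10⁻⁶ T.
The fields add: B = B₁ + B₂ = 5.20×10⁻⁶ T.

B ≈ 5.20 μT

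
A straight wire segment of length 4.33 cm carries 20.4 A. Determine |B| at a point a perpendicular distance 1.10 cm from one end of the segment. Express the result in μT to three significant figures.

B ≈ 180 μT

For a finite straight segment, B = (μ₀I/4πd)(sinθ₁ + sinθ₂), where θ₁, θ₂ are the angles from the perpendicular to each end.
The perpendicular foot is at one end, so the two end-offsets along the wire are 0 and L = 0.0433 m.
sinθ₁ = 0/√(0²+0.011²) = 0.0000; sinθ₂ = 0.0433/√(0.0433²+0.011²) = 0.9692.
B = (4π×10⁻⁷ × 20.4) / (4π × 0.011) × (0.0000 + 0.9692) = 1.80×10⁻⁴ T.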